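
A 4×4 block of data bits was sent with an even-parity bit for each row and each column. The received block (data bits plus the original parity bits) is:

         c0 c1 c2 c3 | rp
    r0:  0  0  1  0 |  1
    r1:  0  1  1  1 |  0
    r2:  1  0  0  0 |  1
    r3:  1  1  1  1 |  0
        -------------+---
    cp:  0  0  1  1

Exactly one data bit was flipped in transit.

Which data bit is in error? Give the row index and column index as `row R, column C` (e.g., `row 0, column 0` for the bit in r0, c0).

Recompute each row's even parity and compare to rp:
  r0: data parity 1, sent rp 1 → ok
  r1: data parity 1, sent rp 0 → mismatch
  r2: data parity 1, sent rp 1 → ok
  r3: data parity 0, sent rp 0 → ok
Recompute each column's even parity and compare to cp:
  c0: data parity 0, sent cp 0 → ok
  c1: data parity 0, sent cp 0 → ok
  c2: data parity 1, sent cp 1 → ok
  c3: data parity 0, sent cp 1 → mismatch
Exactly one row (r1) and one column (c3) fail → the flipped bit is at their intersection.

row 1, column 3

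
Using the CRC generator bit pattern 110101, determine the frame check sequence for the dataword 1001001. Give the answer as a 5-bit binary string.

01101

Append 5 zeros: 100100100000. Divide by 110101 (XOR where the leading bit is 1):
  pos 0: 100100 XOR 110101 = 010001
  pos 1: 100011 XOR 110101 = 010110
  pos 2: 101100 XOR 110101 = 011001
  pos 3: 110010 XOR 110101 = 000111
  pos 6: 111000 XOR 110101 = 001101
Remainder (last 5 bits) = 01101. This is the CRC / FCS.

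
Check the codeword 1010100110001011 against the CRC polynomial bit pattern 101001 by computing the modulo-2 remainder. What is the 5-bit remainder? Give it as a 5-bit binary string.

Modulo-2 division of 1010100110001011 by 101001:
  pos 0: 101010 XOR 101001 = 000011
  pos 4: 110110 XOR 101001 = 011111
  pos 5: 111110 XOR 101001 = 010111
  pos 6: 101110 XOR 101001 = 000111
  pos 9: 111101 XOR 101001 = 010100
  pos 10: 101001 XOR 101001 = 000000
Remainder = 00000 (zero — the frame passes the CRC check).

00000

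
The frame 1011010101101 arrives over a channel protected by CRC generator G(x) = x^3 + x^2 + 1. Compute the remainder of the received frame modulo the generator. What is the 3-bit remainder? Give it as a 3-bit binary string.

Modulo-2 division of 1011010101101 by 1101:
  pos 0: 1011 XOR 1101 = 0110
  pos 1: 1100 XOR 1101 = 0001
  pos 4: 1101 XOR 1101 = 0000
  pos 9: 1101 XOR 1101 = 0000
Remainder = 000 (zero — the frame passes the CRC check).

000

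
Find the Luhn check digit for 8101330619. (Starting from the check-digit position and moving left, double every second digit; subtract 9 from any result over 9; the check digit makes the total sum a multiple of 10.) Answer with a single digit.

6

Partial digits right→left: 9 1 6 0 3 3 1 0 1 8
Double every second digit counting from the check-digit position (so the 1st, 3rd, 5th, ... of the partial from the right).
  doubled (with −9 where >9): 9 3 6 2 2 → sum 22
  kept as-is: 1 0 3 0 8 → sum 12
Total = 22 + 12 = 34.
Check digit = (10 − (34 mod 10)) mod 10 = 6.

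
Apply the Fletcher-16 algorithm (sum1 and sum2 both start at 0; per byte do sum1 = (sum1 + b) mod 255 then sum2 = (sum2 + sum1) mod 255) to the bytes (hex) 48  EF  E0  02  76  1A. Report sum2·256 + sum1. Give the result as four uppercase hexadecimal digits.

F1AB

Running sums (mod 255):
  after byte 0 (48): sum1=72, sum2=72
  after byte 1 (EF): sum1=56, sum2=128
  after byte 2 (E0): sum1=25, sum2=153
  after byte 3 (02): sum1=27, sum2=180
  after byte 4 (76): sum1=145, sum2=70
  after byte 5 (1A): sum1=171, sum2=241
Checksum = sum2·256 + sum1 = 241·256 + 171 = 61867 = 0xF1AB.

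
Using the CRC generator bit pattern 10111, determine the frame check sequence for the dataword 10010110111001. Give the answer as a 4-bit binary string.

0000

Append 4 zeros: 100101101110010000. Divide by 10111 (XOR where the leading bit is 1):
  pos 0: 10010 XOR 10111 = 00101
  pos 2: 10111 XOR 10111 = 00000
  pos 8: 11100 XOR 10111 = 01011
  pos 9: 10111 XOR 10111 = 00000
Remainder (last 4 bits) = 0000. This is the CRC / FCS.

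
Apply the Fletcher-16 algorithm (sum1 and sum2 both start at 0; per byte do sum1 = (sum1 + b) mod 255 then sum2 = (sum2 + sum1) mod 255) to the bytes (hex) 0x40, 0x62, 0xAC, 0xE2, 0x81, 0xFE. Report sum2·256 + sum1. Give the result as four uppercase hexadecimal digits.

Running sums (mod 255):
  after byte 0 (0x40): sum1=64, sum2=64
  after byte 1 (0x62): sum1=162, sum2=226
  after byte 2 (0xAC): sum1=79, sum2=50
  after byte 3 (0xE2): sum1=50, sum2=100
  after byte 4 (0x81): sum1=179, sum2=24
  after byte 5 (0xFE): sum1=178, sum2=202
Checksum = sum2·256 + sum1 = 202·256 + 178 = 51890 = 0xCAB2.

CAB2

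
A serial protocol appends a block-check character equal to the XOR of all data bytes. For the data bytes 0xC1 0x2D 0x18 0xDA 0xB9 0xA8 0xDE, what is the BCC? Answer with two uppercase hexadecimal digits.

E1

XOR the bytes together:
  start with 0xC1
  0xC1 ⊕ 0x2D = 0xEC
  0xEC ⊕ 0x18 = 0xF4
  0xF4 ⊕ 0xDA = 0x2E
  0x2E ⊕ 0xB9 = 0x97
  0x97 ⊕ 0xA8 = 0x3F
  0x3F ⊕ 0xDE = 0xE1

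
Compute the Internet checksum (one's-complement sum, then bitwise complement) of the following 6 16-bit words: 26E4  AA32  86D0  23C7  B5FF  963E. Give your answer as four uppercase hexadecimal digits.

One's-complement addition (fold any carry out of bit 15 back into bit 0):
  0x26E4 + 0xAA32 = 0x0D116
  0xD116 + 0x86D0 = 0x157E6 → wrap carry → 0x57E7
  0x57E7 + 0x23C7 = 0x07BAE
  0x7BAE + 0xB5FF = 0x131AD → wrap carry → 0x31AE
  0x31AE + 0x963E = 0x0C7EC
One's-complement sum = 0xC7EC.
Checksum = ~0xC7EC & 0xFFFF = 0x3813.

3813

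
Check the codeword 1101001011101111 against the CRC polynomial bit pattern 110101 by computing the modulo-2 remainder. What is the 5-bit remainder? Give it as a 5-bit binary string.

10000

Modulo-2 division of 1101001011101111 by 110101:
  pos 0: 110100 XOR 110101 = 000001
  pos 5: 110111 XOR 110101 = 000010
  pos 9: 100111 XOR 110101 = 010010
  pos 10: 100101 XOR 110101 = 010000
Remainder = 10000 (nonzero — an error is detected).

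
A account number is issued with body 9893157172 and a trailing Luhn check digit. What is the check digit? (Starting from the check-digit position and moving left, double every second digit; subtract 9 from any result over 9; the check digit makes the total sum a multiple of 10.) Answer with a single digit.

Partial digits right→left: 2 7 1 7 5 1 3 9 8 9
Double every second digit counting from the check-digit position (so the 1st, 3rd, 5th, ... of the partial from the right).
  doubled (with −9 where >9): 4 2 1 6 7 → sum 20
  kept as-is: 7 7 1 9 9 → sum 33
Total = 20 + 33 = 53.
Check digit = (10 − (53 mod 10)) mod 10 = 7.

7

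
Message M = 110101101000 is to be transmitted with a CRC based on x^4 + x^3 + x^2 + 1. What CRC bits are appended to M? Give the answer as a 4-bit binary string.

1001

Append 4 zeros: 1101011010000000. Divide by 11101 (XOR where the leading bit is 1):
  pos 0: 11010 XOR 11101 = 00111
  pos 2: 11111 XOR 11101 = 00010
  pos 5: 10010 XOR 11101 = 01111
  pos 6: 11110 XOR 11101 = 00011
  pos 9: 11000 XOR 11101 = 00101
  pos 11: 10100 XOR 11101 = 01001
Remainder (last 4 bits) = 1001. This is the CRC / FCS.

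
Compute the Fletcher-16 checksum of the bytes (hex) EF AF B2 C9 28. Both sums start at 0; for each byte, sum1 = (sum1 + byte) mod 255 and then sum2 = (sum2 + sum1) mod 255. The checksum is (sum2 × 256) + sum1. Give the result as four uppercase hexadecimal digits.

4244

Running sums (mod 255):
  after byte 0 (EF): sum1=239, sum2=239
  after byte 1 (AF): sum1=159, sum2=143
  after byte 2 (B2): sum1=82, sum2=225
  after byte 3 (C9): sum1=28, sum2=253
  after byte 4 (28): sum1=68, sum2=66
Checksum = sum2·256 + sum1 = 66·256 + 68 = 16964 = 0x4244.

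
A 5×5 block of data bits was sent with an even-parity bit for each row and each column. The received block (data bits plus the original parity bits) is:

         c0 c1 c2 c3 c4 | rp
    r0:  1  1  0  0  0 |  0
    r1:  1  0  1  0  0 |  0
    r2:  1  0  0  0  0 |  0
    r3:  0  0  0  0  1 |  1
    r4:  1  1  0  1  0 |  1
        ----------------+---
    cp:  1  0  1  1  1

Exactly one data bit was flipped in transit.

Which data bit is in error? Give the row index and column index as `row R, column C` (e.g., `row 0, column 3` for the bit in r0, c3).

Recompute each row's even parity and compare to rp:
  r0: data parity 0, sent rp 0 → ok
  r1: data parity 0, sent rp 0 → ok
  r2: data parity 1, sent rp 0 → mismatch
  r3: data parity 1, sent rp 1 → ok
  r4: data parity 1, sent rp 1 → ok
Recompute each column's even parity and compare to cp:
  c0: data parity 0, sent cp 1 → mismatch
  c1: data parity 0, sent cp 0 → ok
  c2: data parity 1, sent cp 1 → ok
  c3: data parity 1, sent cp 1 → ok
  c4: data parity 1, sent cp 1 → ok
Exactly one row (r2) and one column (c0) fail → the flipped bit is at their intersection.

row 2, column 0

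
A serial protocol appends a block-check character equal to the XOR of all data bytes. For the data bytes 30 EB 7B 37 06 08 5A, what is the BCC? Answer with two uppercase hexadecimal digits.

XOR the bytes together:
  start with 0x30
  0x30 ⊕ 0xEB = 0xDB
  0xDB ⊕ 0x7B = 0xA0
  0xA0 ⊕ 0x37 = 0x97
  0x97 ⊕ 0x06 = 0x91
  0x91 ⊕ 0x08 = 0x99
  0x99 ⊕ 0x5A = 0xC3

C3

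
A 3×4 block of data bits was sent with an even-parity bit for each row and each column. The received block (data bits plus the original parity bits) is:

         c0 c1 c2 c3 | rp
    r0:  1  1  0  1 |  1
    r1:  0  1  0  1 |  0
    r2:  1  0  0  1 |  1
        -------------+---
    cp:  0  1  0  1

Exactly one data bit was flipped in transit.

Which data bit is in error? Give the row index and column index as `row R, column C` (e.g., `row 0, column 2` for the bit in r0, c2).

row 2, column 1

Recompute each row's even parity and compare to rp:
  r0: data parity 1, sent rp 1 → ok
  r1: data parity 0, sent rp 0 → ok
  r2: data parity 0, sent rp 1 → mismatch
Recompute each column's even parity and compare to cp:
  c0: data parity 0, sent cp 0 → ok
  c1: data parity 0, sent cp 1 → mismatch
  c2: data parity 0, sent cp 0 → ok
  c3: data parity 1, sent cp 1 → ok
Exactly one row (r2) and one column (c1) fail → the flipped bit is at their intersection.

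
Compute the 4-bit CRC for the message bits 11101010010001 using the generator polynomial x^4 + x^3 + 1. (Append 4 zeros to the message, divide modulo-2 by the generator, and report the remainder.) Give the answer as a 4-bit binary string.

Append 4 zeros: 111010100100010000. Divide by 11001 (XOR where the leading bit is 1):
  pos 0: 11101 XOR 11001 = 00100
  pos 2: 10001 XOR 11001 = 01000
  pos 3: 10000 XOR 11001 = 01001
  pos 4: 10010 XOR 11001 = 01011
  pos 5: 10111 XOR 11001 = 01110
  pos 6: 11100 XOR 11001 = 00101
  pos 8: 10100 XOR 11001 = 01101
  pos 9: 11011 XOR 11001 = 00010
  pos 12: 10000 XOR 11001 = 01001
  pos 13: 10010 XOR 11001 = 01011
Remainder (last 4 bits) = 1011. This is the CRC / FCS.

1011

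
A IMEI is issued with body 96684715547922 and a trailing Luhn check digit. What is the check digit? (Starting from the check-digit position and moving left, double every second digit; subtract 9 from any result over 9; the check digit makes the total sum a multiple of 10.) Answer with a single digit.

Partial digits right→left: 2 2 9 7 4 5 5 1 7 4 8 6 6 9
Double every second digit counting from the check-digit position (so the 1st, 3rd, 5th, ... of the partial from the right).
  doubled (with −9 where >9): 4 9 8 1 5 7 3 → sum 37
  kept as-is: 2 7 5 1 4 6 9 → sum 34
Total = 37 + 34 = 71.
Check digit = (10 − (71 mod 10)) mod 10 = 9.

9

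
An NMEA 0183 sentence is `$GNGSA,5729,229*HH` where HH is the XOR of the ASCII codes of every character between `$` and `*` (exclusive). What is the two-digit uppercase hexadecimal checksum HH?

XOR the ASCII codes of the payload characters:
  'G' = 0x47 → acc = 0x47
  'N' = 0x4E → acc = 0x09
  'G' = 0x47 → acc = 0x4E
  'S' = 0x53 → acc = 0x1D
  'A' = 0x41 → acc = 0x5C
  ',' = 0x2C → acc = 0x70
  '5' = 0x35 → acc = 0x45
  '7' = 0x37 → acc = 0x72
  '2' = 0x32 → acc = 0x40
  '9' = 0x39 → acc = 0x79
  ',' = 0x2C → acc = 0x55
  '2' = 0x32 → acc = 0x67
  '2' = 0x32 → acc = 0x55
  '9' = 0x39 → acc = 0x6C
Checksum = 0x6C.

6C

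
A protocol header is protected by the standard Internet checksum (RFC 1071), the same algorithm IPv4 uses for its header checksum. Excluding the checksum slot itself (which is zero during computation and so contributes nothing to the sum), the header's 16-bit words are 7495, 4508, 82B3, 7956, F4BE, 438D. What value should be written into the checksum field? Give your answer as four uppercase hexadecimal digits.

120C

One's-complement addition (fold any carry out of bit 15 back into bit 0):
  0x7495 + 0x4508 = 0x0B99D
  0xB99D + 0x82B3 = 0x13C50 → wrap carry → 0x3C51
  0x3C51 + 0x7956 = 0x0B5A7
  0xB5A7 + 0xF4BE = 0x1AA65 → wrap carry → 0xAA66
  0xAA66 + 0x438D = 0x0EDF3
One's-complement sum = 0xEDF3.
Checksum = ~0xEDF3 & 0xFFFF = 0x120C.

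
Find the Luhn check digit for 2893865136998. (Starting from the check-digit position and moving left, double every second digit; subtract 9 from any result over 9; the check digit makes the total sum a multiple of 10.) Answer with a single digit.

Partial digits right→left: 8 9 9 6 3 1 5 6 8 3 9 8 2
Double every second digit counting from the check-digit position (so the 1st, 3rd, 5th, ... of the partial from the right).
  doubled (with −9 where >9): 7 9 6 1 7 9 4 → sum 43
  kept as-is: 9 6 1 6 3 8 → sum 33
Total = 43 + 33 = 76.
Check digit = (10 − (76 mod 10)) mod 10 = 4.

4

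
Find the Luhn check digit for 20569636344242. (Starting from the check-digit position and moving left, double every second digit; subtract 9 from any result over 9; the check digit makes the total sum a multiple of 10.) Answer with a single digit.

5

Partial digits right→left: 2 4 2 4 4 3 6 3 6 9 6 5 0 2
Double every second digit counting from the check-digit position (so the 1st, 3rd, 5th, ... of the partial from the right).
  doubled (with −9 where >9): 4 4 8 3 3 3 0 → sum 25
  kept as-is: 4 4 3 3 9 5 2 → sum 30
Total = 25 + 30 = 55.
Check digit = (10 − (55 mod 10)) mod 10 = 5.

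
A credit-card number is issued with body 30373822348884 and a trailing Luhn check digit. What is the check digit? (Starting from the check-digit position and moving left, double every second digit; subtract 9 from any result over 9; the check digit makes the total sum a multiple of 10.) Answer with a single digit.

1

Partial digits right→left: 4 8 8 8 4 3 2 2 8 3 7 3 0 3
Double every second digit counting from the check-digit position (so the 1st, 3rd, 5th, ... of the partial from the right).
  doubled (with −9 where >9): 8 7 8 4 7 5 0 → sum 39
  kept as-is: 8 8 3 2 3 3 3 → sum 30
Total = 39 + 30 = 69.
Check digit = (10 − (69 mod 10)) mod 10 = 1.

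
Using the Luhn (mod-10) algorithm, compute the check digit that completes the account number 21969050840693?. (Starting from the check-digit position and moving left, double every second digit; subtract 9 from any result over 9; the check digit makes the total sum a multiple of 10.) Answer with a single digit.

6

Partial digits right→left: 3 9 6 0 4 8 0 5 0 9 6 9 1 2
Double every second digit counting from the check-digit position (so the 1st, 3rd, 5th, ... of the partial from the right).
  doubled (with −9 where >9): 6 3 8 0 0 3 2 → sum 22
  kept as-is: 9 0 8 5 9 9 2 → sum 42
Total = 22 + 42 = 64.
Check digit = (10 − (64 mod 10)) mod 10 = 6.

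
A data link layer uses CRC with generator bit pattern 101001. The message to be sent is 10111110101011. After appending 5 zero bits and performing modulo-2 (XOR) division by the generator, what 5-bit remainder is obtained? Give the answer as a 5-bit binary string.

Append 5 zeros: 1011111010101100000. Divide by 101001 (XOR where the leading bit is 1):
  pos 0: 101111 XOR 101001 = 000110
  pos 3: 110101 XOR 101001 = 011100
  pos 4: 111000 XOR 101001 = 010001
  pos 5: 100011 XOR 101001 = 001010
  pos 7: 101001 XOR 101001 = 000000
  pos 13: 100000 XOR 101001 = 001001
Remainder (last 5 bits) = 01001. This is the CRC / FCS.

01001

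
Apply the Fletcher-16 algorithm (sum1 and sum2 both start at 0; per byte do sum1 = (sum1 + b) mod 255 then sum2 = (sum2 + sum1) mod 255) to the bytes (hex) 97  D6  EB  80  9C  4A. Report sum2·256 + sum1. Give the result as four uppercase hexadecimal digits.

74C1

Running sums (mod 255):
  after byte 0 (97): sum1=151, sum2=151
  after byte 1 (D6): sum1=110, sum2=6
  after byte 2 (EB): sum1=90, sum2=96
  after byte 3 (80): sum1=218, sum2=59
  after byte 4 (9C): sum1=119, sum2=178
  after byte 5 (4A): sum1=193, sum2=116
Checksum = sum2·256 + sum1 = 116·256 + 193 = 29889 = 0x74C1.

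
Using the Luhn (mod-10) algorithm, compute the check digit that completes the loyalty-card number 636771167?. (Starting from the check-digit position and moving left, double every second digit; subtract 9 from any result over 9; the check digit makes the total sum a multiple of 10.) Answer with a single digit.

5

Partial digits right→left: 7 6 1 1 7 7 6 3 6
Double every second digit counting from the check-digit position (so the 1st, 3rd, 5th, ... of the partial from the right).
  doubled (with −9 where >9): 5 2 5 3 3 → sum 18
  kept as-is: 6 1 7 3 → sum 17
Total = 18 + 17 = 35.
Check digit = (10 − (35 mod 10)) mod 10 = 5.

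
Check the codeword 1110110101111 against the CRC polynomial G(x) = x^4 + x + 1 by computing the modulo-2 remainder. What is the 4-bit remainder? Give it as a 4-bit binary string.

0001

Modulo-2 division of 1110110101111 by 10011:
  pos 0: 11101 XOR 10011 = 01110
  pos 1: 11101 XOR 10011 = 01110
  pos 2: 11100 XOR 10011 = 01111
  pos 3: 11111 XOR 10011 = 01100
  pos 4: 11000 XOR 10011 = 01011
  pos 5: 10111 XOR 10011 = 00100
  pos 7: 10011 XOR 10011 = 00000
Remainder = 0001 (nonzero — an error is detected).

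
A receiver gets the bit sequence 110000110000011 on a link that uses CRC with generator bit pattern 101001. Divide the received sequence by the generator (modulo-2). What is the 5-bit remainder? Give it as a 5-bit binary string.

Modulo-2 division of 110000110000011 by 101001:
  pos 0: 110000 XOR 101001 = 011001
  pos 1: 110011 XOR 101001 = 011010
  pos 2: 110101 XOR 101001 = 011100
  pos 3: 111000 XOR 101001 = 010001
  pos 4: 100010 XOR 101001 = 001011
  pos 6: 101100 XOR 101001 = 000101
  pos 9: 101011 XOR 101001 = 000010
Remainder = 00010 (nonzero — an error is detected).

00010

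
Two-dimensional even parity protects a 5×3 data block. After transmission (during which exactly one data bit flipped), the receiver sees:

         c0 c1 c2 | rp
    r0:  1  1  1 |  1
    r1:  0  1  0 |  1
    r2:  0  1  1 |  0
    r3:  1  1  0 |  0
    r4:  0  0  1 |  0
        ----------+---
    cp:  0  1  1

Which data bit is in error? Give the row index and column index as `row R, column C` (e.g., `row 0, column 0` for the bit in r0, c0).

row 4, column 1

Recompute each row's even parity and compare to rp:
  r0: data parity 1, sent rp 1 → ok
  r1: data parity 1, sent rp 1 → ok
  r2: data parity 0, sent rp 0 → ok
  r3: data parity 0, sent rp 0 → ok
  r4: data parity 1, sent rp 0 → mismatch
Recompute each column's even parity and compare to cp:
  c0: data parity 0, sent cp 0 → ok
  c1: data parity 0, sent cp 1 → mismatch
  c2: data parity 1, sent cp 1 → ok
Exactly one row (r4) and one column (c1) fail → the flipped bit is at their intersection.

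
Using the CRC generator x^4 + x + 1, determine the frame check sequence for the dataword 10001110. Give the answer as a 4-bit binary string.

Append 4 zeros: 100011100000. Divide by 10011 (XOR where the leading bit is 1):
  pos 0: 10001 XOR 10011 = 00010
  pos 3: 10110 XOR 10011 = 00101
  pos 5: 10100 XOR 10011 = 00111
  pos 7: 11100 XOR 10011 = 01111
Remainder (last 4 bits) = 1111. This is the CRC / FCS.

1111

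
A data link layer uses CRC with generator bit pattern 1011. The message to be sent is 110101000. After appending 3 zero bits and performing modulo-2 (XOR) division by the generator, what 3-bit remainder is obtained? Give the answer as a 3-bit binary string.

Append 3 zeros: 110101000000. Divide by 1011 (XOR where the leading bit is 1):
  pos 0: 1101 XOR 1011 = 0110
  pos 1: 1100 XOR 1011 = 0111
  pos 2: 1111 XOR 1011 = 0100
  pos 3: 1000 XOR 1011 = 0011
  pos 5: 1100 XOR 1011 = 0111
  pos 6: 1110 XOR 1011 = 0101
  pos 7: 1010 XOR 1011 = 0001
Remainder (last 3 bits) = 010. This is the CRC / FCS.

010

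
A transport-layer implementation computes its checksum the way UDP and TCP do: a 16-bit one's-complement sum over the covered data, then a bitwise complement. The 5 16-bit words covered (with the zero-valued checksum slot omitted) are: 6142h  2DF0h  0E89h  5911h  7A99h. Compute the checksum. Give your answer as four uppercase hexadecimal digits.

8E99

One's-complement addition (fold any carry out of bit 15 back into bit 0):
  0x6142 + 0x2DF0 = 0x08F32
  0x8F32 + 0x0E89 = 0x09DBB
  0x9DBB + 0x5911 = 0x0F6CC
  0xF6CC + 0x7A99 = 0x17165 → wrap carry → 0x7166
One's-complement sum = 0x7166.
Checksum = ~0x7166 & 0xFFFF = 0x8E99.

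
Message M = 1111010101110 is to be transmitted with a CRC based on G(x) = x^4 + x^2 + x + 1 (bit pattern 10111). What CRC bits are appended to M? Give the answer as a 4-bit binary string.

Append 4 zeros: 11110101011100000. Divide by 10111 (XOR where the leading bit is 1):
  pos 0: 11110 XOR 10111 = 01001
  pos 1: 10011 XOR 10111 = 00100
  pos 3: 10001 XOR 10111 = 00110
  pos 5: 11001 XOR 10111 = 01110
  pos 6: 11101 XOR 10111 = 01010
  pos 7: 10101 XOR 10111 = 00010
  pos 10: 10000 XOR 10111 = 00111
  pos 12: 11100 XOR 10111 = 01011
Remainder (last 4 bits) = 1011. This is the CRC / FCS.

1011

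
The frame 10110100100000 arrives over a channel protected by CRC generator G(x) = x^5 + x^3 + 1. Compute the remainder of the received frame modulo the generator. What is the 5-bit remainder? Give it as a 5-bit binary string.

11010

Modulo-2 division of 10110100100000 by 101001:
  pos 0: 101101 XOR 101001 = 000100
  pos 3: 100001 XOR 101001 = 001000
  pos 5: 100000 XOR 101001 = 001001
  pos 7: 100100 XOR 101001 = 001101
Remainder = 11010 (nonzero — an error is detected).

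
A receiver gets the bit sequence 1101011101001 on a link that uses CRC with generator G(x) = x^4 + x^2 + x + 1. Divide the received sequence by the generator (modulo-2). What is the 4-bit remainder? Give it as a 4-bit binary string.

Modulo-2 division of 1101011101001 by 10111:
  pos 0: 11010 XOR 10111 = 01101
  pos 1: 11011 XOR 10111 = 01100
  pos 2: 11001 XOR 10111 = 01110
  pos 3: 11101 XOR 10111 = 01010
  pos 4: 10100 XOR 10111 = 00011
  pos 7: 11100 XOR 10111 = 01011
  pos 8: 10111 XOR 10111 = 00000
Remainder = 0000 (zero — the frame passes the CRC check).

0000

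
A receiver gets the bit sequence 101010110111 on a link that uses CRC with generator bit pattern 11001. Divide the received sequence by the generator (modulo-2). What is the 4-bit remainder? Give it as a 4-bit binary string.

1010

Modulo-2 division of 101010110111 by 11001:
  pos 0: 10101 XOR 11001 = 01100
  pos 1: 11000 XOR 11001 = 00001
  pos 5: 11101 XOR 11001 = 00100
  pos 7: 10011 XOR 11001 = 01010
Remainder = 1010 (nonzero — an error is detected).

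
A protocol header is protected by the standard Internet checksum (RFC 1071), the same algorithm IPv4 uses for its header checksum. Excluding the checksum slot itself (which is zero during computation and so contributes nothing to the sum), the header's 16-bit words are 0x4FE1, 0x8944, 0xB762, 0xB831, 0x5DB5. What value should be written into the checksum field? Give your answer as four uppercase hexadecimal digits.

5990

One's-complement addition (fold any carry out of bit 15 back into bit 0):
  0x4FE1 + 0x8944 = 0x0D925
  0xD925 + 0xB762 = 0x19087 → wrap carry → 0x9088
  0x9088 + 0xB831 = 0x148B9 → wrap carry → 0x48BA
  0x48BA + 0x5DB5 = 0x0A66F
One's-complement sum = 0xA66F.
Checksum = ~0xA66F & 0xFFFF = 0x5990.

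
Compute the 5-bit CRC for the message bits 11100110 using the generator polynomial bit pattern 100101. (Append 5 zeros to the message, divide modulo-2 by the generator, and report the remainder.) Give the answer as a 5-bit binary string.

00110

Append 5 zeros: 1110011000000. Divide by 100101 (XOR where the leading bit is 1):
  pos 0: 111001 XOR 100101 = 011100
  pos 1: 111001 XOR 100101 = 011100
  pos 2: 111000 XOR 100101 = 011101
  pos 3: 111010 XOR 100101 = 011111
  pos 4: 111110 XOR 100101 = 011011
  pos 5: 110110 XOR 100101 = 010011
  pos 6: 100110 XOR 100101 = 000011
Remainder (last 5 bits) = 00110. This is the CRC / FCS.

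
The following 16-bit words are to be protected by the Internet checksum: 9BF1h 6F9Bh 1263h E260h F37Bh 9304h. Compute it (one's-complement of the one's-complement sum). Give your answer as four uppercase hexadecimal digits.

792E

One's-complement addition (fold any carry out of bit 15 back into bit 0):
  0x9BF1 + 0x6F9B = 0x10B8C → wrap carry → 0x0B8D
  0x0B8D + 0x1263 = 0x01DF0
  0x1DF0 + 0xE260 = 0x10050 → wrap carry → 0x0051
  0x0051 + 0xF37B = 0x0F3CC
  0xF3CC + 0x9304 = 0x186D0 → wrap carry → 0x86D1
One's-complement sum = 0x86D1.
Checksum = ~0x86D1 & 0xFFFF = 0x792E.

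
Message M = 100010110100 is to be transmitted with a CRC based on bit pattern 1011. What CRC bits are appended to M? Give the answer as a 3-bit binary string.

110

Append 3 zeros: 100010110100000. Divide by 1011 (XOR where the leading bit is 1):
  pos 0: 1000 XOR 1011 = 0011
  pos 2: 1110 XOR 1011 = 0101
  pos 3: 1011 XOR 1011 = 0000
  pos 7: 1010 XOR 1011 = 0001
  pos 10: 1000 XOR 1011 = 0011
Remainder (last 3 bits) = 110. This is the CRC / FCS.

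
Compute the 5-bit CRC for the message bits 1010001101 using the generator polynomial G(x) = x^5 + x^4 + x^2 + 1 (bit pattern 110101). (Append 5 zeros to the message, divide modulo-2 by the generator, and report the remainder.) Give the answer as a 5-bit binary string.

01110

Append 5 zeros: 101000110100000. Divide by 110101 (XOR where the leading bit is 1):
  pos 0: 101000 XOR 110101 = 011101
  pos 1: 111011 XOR 110101 = 001110
  pos 3: 111010 XOR 110101 = 001111
  pos 5: 111110 XOR 110101 = 001011
  pos 7: 101100 XOR 110101 = 011001
  pos 8: 110010 XOR 110101 = 000111
Remainder (last 5 bits) = 01110. This is the CRC / FCS.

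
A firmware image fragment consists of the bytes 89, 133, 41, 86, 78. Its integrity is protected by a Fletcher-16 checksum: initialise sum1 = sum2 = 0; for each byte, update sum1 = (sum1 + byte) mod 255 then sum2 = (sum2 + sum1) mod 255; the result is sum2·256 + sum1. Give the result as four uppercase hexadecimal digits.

4BAC

Running sums (mod 255):
  after byte 0 (89): sum1=89, sum2=89
  after byte 1 (133): sum1=222, sum2=56
  after byte 2 (41): sum1=8, sum2=64
  after byte 3 (86): sum1=94, sum2=158
  after byte 4 (78): sum1=172, sum2=75
Checksum = sum2·256 + sum1 = 75·256 + 172 = 19372 = 0x4BAC.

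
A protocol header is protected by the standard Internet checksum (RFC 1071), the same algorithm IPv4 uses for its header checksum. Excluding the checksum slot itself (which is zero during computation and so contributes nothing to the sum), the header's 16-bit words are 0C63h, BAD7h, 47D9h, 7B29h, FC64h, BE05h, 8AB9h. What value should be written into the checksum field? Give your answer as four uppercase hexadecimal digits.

309E

One's-complement addition (fold any carry out of bit 15 back into bit 0):
  0x0C63 + 0xBAD7 = 0x0C73A
  0xC73A + 0x47D9 = 0x10F13 → wrap carry → 0x0F14
  0x0F14 + 0x7B29 = 0x08A3D
  0x8A3D + 0xFC64 = 0x186A1 → wrap carry → 0x86A2
  0x86A2 + 0xBE05 = 0x144A7 → wrap carry → 0x44A8
  0x44A8 + 0x8AB9 = 0x0CF61
One's-complement sum = 0xCF61.
Checksum = ~0xCF61 & 0xFFFF = 0x309E.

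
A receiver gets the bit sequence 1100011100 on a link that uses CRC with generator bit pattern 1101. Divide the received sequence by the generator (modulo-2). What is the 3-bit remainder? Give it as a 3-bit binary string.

Modulo-2 division of 1100011100 by 1101:
  pos 0: 1100 XOR 1101 = 0001
  pos 3: 1011 XOR 1101 = 0110
  pos 4: 1101 XOR 1101 = 0000
Remainder = 000 (zero — the frame passes the CRC check).

000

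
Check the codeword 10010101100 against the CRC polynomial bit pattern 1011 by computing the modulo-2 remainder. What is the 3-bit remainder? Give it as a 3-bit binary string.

Modulo-2 division of 10010101100 by 1011:
  pos 0: 1001 XOR 1011 = 0010
  pos 2: 1001 XOR 1011 = 0010
  pos 4: 1001 XOR 1011 = 0010
  pos 6: 1010 XOR 1011 = 0001
Remainder = 010 (nonzero — an error is detected).

010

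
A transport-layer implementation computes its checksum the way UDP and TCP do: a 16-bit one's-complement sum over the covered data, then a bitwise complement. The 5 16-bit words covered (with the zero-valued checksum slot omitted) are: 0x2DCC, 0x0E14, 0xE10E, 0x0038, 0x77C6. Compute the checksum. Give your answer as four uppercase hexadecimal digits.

6B12

One's-complement addition (fold any carry out of bit 15 back into bit 0):
  0x2DCC + 0x0E14 = 0x03BE0
  0x3BE0 + 0xE10E = 0x11CEE → wrap carry → 0x1CEF
  0x1CEF + 0x0038 = 0x01D27
  0x1D27 + 0x77C6 = 0x094ED
One's-complement sum = 0x94ED.
Checksum = ~0x94ED & 0xFFFF = 0x6B12.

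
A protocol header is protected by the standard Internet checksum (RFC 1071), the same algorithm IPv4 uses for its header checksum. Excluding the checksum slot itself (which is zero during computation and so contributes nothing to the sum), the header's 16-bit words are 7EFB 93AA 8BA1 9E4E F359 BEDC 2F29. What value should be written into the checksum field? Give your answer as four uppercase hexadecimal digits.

E209

One's-complement addition (fold any carry out of bit 15 back into bit 0):
  0x7EFB + 0x93AA = 0x112A5 → wrap carry → 0x12A6
  0x12A6 + 0x8BA1 = 0x09E47
  0x9E47 + 0x9E4E = 0x13C95 → wrap carry → 0x3C96
  0x3C96 + 0xF359 = 0x12FEF → wrap carry → 0x2FF0
  0x2FF0 + 0xBEDC = 0x0EECC
  0xEECC + 0x2F29 = 0x11DF5 → wrap carry → 0x1DF6
One's-complement sum = 0x1DF6.
Checksum = ~0x1DF6 & 0xFFFF = 0xE209.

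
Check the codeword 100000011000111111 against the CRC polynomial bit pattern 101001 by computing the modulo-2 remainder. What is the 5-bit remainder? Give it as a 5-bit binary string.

00000

Modulo-2 division of 100000011000111111 by 101001:
  pos 0: 100000 XOR 101001 = 001001
  pos 2: 100101 XOR 101001 = 001100
  pos 4: 110010 XOR 101001 = 011011
  pos 5: 110110 XOR 101001 = 011111
  pos 6: 111110 XOR 101001 = 010111
  pos 7: 101111 XOR 101001 = 000110
  pos 10: 110111 XOR 101001 = 011110
  pos 11: 111101 XOR 101001 = 010100
  pos 12: 101001 XOR 101001 = 000000
Remainder = 00000 (zero — the frame passes the CRC check).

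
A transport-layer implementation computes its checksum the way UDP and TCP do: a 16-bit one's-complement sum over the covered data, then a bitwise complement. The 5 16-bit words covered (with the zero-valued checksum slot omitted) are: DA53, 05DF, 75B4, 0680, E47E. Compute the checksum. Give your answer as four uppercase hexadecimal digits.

BF19

One's-complement addition (fold any carry out of bit 15 back into bit 0):
  0xDA53 + 0x05DF = 0x0E032
  0xE032 + 0x75B4 = 0x155E6 → wrap carry → 0x55E7
  0x55E7 + 0x0680 = 0x05C67
  0x5C67 + 0xE47E = 0x140E5 → wrap carry → 0x40E6
One's-complement sum = 0x40E6.
Checksum = ~0x40E6 & 0xFFFF = 0xBF19.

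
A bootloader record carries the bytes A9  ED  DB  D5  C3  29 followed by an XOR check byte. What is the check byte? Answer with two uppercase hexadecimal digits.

XOR the bytes together:
  start with 0xA9
  0xA9 ⊕ 0xED = 0x44
  0x44 ⊕ 0xDB = 0x9F
  0x9F ⊕ 0xD5 = 0x4A
  0x4A ⊕ 0xC3 = 0x89
  0x89 ⊕ 0x29 = 0xA0

A0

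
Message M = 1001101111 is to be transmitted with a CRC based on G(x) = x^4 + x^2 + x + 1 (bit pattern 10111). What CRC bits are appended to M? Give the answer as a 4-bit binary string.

Append 4 zeros: 10011011110000. Divide by 10111 (XOR where the leading bit is 1):
  pos 0: 10011 XOR 10111 = 00100
  pos 2: 10001 XOR 10111 = 00110
  pos 4: 11011 XOR 10111 = 01100
  pos 5: 11001 XOR 10111 = 01110
  pos 6: 11100 XOR 10111 = 01011
  pos 7: 10110 XOR 10111 = 00001
Remainder (last 4 bits) = 0100. This is the CRC / FCS.

0100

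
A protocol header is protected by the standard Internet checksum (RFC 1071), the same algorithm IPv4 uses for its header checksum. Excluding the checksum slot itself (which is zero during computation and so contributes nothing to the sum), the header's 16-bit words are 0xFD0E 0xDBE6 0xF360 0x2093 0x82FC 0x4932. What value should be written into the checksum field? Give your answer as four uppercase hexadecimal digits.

46E7

One's-complement addition (fold any carry out of bit 15 back into bit 0):
  0xFD0E + 0xDBE6 = 0x1D8F4 → wrap carry → 0xD8F5
  0xD8F5 + 0xF360 = 0x1CC55 → wrap carry → 0xCC56
  0xCC56 + 0x2093 = 0x0ECE9
  0xECE9 + 0x82FC = 0x16FE5 → wrap carry → 0x6FE6
  0x6FE6 + 0x4932 = 0x0B918
One's-complement sum = 0xB918.
Checksum = ~0xB918 & 0xFFFF = 0x46E7.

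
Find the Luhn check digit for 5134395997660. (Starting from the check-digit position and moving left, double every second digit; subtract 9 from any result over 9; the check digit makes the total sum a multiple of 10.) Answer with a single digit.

Partial digits right→left: 0 6 6 7 9 9 5 9 3 4 3 1 5
Double every second digit counting from the check-digit position (so the 1st, 3rd, 5th, ... of the partial from the right).
  doubled (with −9 where >9): 0 3 9 1 6 6 1 → sum 26
  kept as-is: 6 7 9 9 4 1 → sum 36
Total = 26 + 36 = 62.
Check digit = (10 − (62 mod 10)) mod 10 = 8.

8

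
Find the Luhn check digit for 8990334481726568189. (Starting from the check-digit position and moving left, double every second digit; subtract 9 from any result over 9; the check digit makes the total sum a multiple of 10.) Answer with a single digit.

1

Partial digits right→left: 9 8 1 8 6 5 6 2 7 1 8 4 4 3 3 0 9 9 8
Double every second digit counting from the check-digit position (so the 1st, 3rd, 5th, ... of the partial from the right).
  doubled (with −9 where >9): 9 2 3 3 5 7 8 6 9 7 → sum 59
  kept as-is: 8 8 5 2 1 4 3 0 9 → sum 40
Total = 59 + 40 = 99.
Check digit = (10 − (99 mod 10)) mod 10 = 1.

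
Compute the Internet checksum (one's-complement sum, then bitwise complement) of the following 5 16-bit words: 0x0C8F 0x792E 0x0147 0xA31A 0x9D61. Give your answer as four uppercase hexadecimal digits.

One's-complement addition (fold any carry out of bit 15 back into bit 0):
  0x0C8F + 0x792E = 0x085BD
  0x85BD + 0x0147 = 0x08704
  0x8704 + 0xA31A = 0x12A1E → wrap carry → 0x2A1F
  0x2A1F + 0x9D61 = 0x0C780
One's-complement sum = 0xC780.
Checksum = ~0xC780 & 0xFFFF = 0x387F.

387F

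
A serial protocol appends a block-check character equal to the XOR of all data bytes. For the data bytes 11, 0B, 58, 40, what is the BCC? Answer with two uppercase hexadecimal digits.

02

XOR the bytes together:
  start with 0x11
  0x11 ⊕ 0x0B = 0x1A
  0x1A ⊕ 0x58 = 0x42
  0x42 ⊕ 0x40 = 0x02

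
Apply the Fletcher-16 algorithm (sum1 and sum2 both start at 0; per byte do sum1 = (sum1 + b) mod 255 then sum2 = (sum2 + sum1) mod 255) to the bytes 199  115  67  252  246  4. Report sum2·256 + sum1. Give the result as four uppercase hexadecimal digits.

Running sums (mod 255):
  after byte 0 (199): sum1=199, sum2=199
  after byte 1 (115): sum1=59, sum2=3
  after byte 2 (67): sum1=126, sum2=129
  after byte 3 (252): sum1=123, sum2=252
  after byte 4 (246): sum1=114, sum2=111
  after byte 5 (4): sum1=118, sum2=229
Checksum = sum2·256 + sum1 = 229·256 + 118 = 58742 = 0xE576.

E576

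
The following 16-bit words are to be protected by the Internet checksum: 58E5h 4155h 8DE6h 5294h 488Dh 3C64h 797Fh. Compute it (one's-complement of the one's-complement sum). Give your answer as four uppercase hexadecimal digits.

86D9

One's-complement addition (fold any carry out of bit 15 back into bit 0):
  0x58E5 + 0x4155 = 0x09A3A
  0x9A3A + 0x8DE6 = 0x12820 → wrap carry → 0x2821
  0x2821 + 0x5294 = 0x07AB5
  0x7AB5 + 0x488D = 0x0C342
  0xC342 + 0x3C64 = 0x0FFA6
  0xFFA6 + 0x797F = 0x17925 → wrap carry → 0x7926
One's-complement sum = 0x7926.
Checksum = ~0x7926 & 0xFFFF = 0x86D9.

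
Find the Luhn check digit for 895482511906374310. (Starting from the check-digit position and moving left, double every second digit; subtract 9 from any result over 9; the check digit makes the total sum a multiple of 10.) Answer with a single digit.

Partial digits right→left: 0 1 3 4 7 3 6 0 9 1 1 5 2 8 4 5 9 8
Double every second digit counting from the check-digit position (so the 1st, 3rd, 5th, ... of the partial from the right).
  doubled (with −9 where >9): 0 6 5 3 9 2 4 8 9 → sum 46
  kept as-is: 1 4 3 0 1 5 8 5 8 → sum 35
Total = 46 + 35 = 81.
Check digit = (10 − (81 mod 10)) mod 10 = 9.

9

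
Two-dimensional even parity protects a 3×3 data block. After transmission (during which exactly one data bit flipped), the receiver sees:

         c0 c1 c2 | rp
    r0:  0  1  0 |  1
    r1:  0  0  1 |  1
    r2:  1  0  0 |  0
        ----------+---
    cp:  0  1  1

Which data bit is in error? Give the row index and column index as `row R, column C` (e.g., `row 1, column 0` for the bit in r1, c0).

Recompute each row's even parity and compare to rp:
  r0: data parity 1, sent rp 1 → ok
  r1: data parity 1, sent rp 1 → ok
  r2: data parity 1, sent rp 0 → mismatch
Recompute each column's even parity and compare to cp:
  c0: data parity 1, sent cp 0 → mismatch
  c1: data parity 1, sent cp 1 → ok
  c2: data parity 1, sent cp 1 → ok
Exactly one row (r2) and one column (c0) fail → the flipped bit is at their intersection.

row 2, column 0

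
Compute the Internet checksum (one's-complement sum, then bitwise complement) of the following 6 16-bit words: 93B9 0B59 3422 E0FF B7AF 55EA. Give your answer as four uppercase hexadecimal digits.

One's-complement addition (fold any carry out of bit 15 back into bit 0):
  0x93B9 + 0x0B59 = 0x09F12
  0x9F12 + 0x3422 = 0x0D334
  0xD334 + 0xE0FF = 0x1B433 → wrap carry → 0xB434
  0xB434 + 0xB7AF = 0x16BE3 → wrap carry → 0x6BE4
  0x6BE4 + 0x55EA = 0x0C1CE
One's-complement sum = 0xC1CE.
Checksum = ~0xC1CE & 0xFFFF = 0x3E31.

3E31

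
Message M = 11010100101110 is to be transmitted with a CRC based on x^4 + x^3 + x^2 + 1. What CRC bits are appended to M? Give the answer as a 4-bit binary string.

Append 4 zeros: 110101001011100000. Divide by 11101 (XOR where the leading bit is 1):
  pos 0: 11010 XOR 11101 = 00111
  pos 2: 11110 XOR 11101 = 00011
  pos 5: 11010 XOR 11101 = 00111
  pos 7: 11111 XOR 11101 = 00010
  pos 10: 10100 XOR 11101 = 01001
  pos 11: 10010 XOR 11101 = 01111
  pos 12: 11110 XOR 11101 = 00011
Remainder (last 4 bits) = 0110. This is the CRC / FCS.

0110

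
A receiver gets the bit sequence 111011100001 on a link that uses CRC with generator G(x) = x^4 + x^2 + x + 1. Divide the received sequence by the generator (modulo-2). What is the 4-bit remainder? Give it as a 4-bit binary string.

Modulo-2 division of 111011100001 by 10111:
  pos 0: 11101 XOR 10111 = 01010
  pos 1: 10101 XOR 10111 = 00010
  pos 4: 10100 XOR 10111 = 00011
  pos 7: 11001 XOR 10111 = 01110
Remainder = 1110 (nonzero — an error is detected).

1110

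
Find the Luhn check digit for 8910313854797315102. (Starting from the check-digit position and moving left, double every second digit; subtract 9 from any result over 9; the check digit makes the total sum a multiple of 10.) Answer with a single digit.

1

Partial digits right→left: 2 0 1 5 1 3 7 9 7 4 5 8 3 1 3 0 1 9 8
Double every second digit counting from the check-digit position (so the 1st, 3rd, 5th, ... of the partial from the right).
  doubled (with −9 where >9): 4 2 2 5 5 1 6 6 2 7 → sum 40
  kept as-is: 0 5 3 9 4 8 1 0 9 → sum 39
Total = 40 + 39 = 79.
Check digit = (10 − (79 mod 10)) mod 10 = 1.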